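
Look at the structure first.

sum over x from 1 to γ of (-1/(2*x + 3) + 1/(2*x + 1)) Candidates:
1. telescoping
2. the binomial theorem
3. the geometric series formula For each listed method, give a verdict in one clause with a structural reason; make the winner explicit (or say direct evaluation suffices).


Diagnosis: telescoping — each term adds 1/(2*x + 1) and subtracts the same expression advanced one index; that subtracted piece cancels against the next term's added copy — only the boundary terms survive.
- telescoping: yes, a natural case for it.
- the binomial theorem — there is no sum-raised-to-a-power identity hiding in these terms.
- the geometric series formula: the term-to-term ratio changes with the index, so the geometric formula cannot close it.


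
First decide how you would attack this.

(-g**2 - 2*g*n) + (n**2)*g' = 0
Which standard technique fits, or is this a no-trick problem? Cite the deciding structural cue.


Diagnosis: the homogeneous substitution — the slope's numerator and denominator have matching total degree, so it depends only on g/n and the ratio substitution collapses it. Rearranged, this also fits the Bernoulli template directly; the homogeneous substitution reads the structure without the rearrangement.


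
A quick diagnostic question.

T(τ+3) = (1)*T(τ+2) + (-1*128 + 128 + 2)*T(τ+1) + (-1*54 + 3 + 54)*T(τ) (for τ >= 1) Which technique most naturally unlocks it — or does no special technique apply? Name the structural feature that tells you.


Method: the characteristic-root method — the recurrence treats every index alike (constant coefficients, no forcing) — precisely the regime where r^τ trials close it.


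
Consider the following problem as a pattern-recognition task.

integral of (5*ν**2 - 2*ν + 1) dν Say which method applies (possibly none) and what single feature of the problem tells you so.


Verdict: no special technique — the integrand is a sum of constant multiples of powers of ν — integrate term by term.


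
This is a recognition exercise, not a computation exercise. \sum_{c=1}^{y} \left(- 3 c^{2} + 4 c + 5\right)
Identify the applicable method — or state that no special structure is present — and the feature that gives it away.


Method: no special technique — no cancellation, no constant ratio, no binomial weights — just polynomial terms summed directly.


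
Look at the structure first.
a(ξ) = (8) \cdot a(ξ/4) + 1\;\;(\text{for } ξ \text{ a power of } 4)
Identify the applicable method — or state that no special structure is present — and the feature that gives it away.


Best approach: the master substitution — the argument contracts 4-fold per step: reindex ξ exponentially and solve the linear recurrence in the new index.


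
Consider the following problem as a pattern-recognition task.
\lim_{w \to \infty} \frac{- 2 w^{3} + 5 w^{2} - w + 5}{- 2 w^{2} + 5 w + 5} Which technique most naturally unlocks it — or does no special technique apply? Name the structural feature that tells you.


Diagnosis: dominant-term comparison — divide by the highest power of w present: lower-order terms vanish and the dominant ratio remains. As a single quotient, the ∞/∞ shape would yield to repeated differentiation as well — the growth comparison gets there in one look.


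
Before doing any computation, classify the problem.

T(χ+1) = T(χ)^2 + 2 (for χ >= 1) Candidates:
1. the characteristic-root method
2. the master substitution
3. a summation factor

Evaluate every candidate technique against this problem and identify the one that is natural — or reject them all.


Best approach: no special technique — the new term depends nonlinearly on the old ones, which disqualifies every superposition-based technique.
- the characteristic-root method: the recursion is nonlinear in the sequence values, so no linear-modes ansatz applies.
- the master substitution — the recursive argument is a shift of the index, not a fixed fraction of it.
- a summation factor — no summation factor applies — the rule is not linear in the sequence values.


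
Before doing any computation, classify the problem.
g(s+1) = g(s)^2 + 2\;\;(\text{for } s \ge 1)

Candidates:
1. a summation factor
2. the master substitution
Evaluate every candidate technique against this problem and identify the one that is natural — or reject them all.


Verdict: no special technique — the update rule curves (it is not linear in the unknown sequence), so no superposition-based closed form attaches — iterate or study it directly.
- a summation factor — no summation factor applies — the rule is not linear in the sequence values.
- the master substitution — this is shift-type recursion, outside the divide-and-conquer template.


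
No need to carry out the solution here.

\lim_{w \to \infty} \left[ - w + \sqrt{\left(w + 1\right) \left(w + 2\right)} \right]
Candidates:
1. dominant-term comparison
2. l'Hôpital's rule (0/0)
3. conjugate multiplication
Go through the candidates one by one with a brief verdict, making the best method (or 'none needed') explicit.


Best approach: conjugate multiplication — neither \sqrt{\left(w + 1\right) \left(w + 2\right)} nor w converges alone, so rewrite their difference as a conjugate-rationalized quotient first.
- dominant-term comparison — this limit is not decided by comparing polynomial growth at infinity.
- l'Hôpital's rule (0/0): substitution produces ∞ − ∞ rather than a vanishing quotient; the rule needs a 0/0 ratio to act on.
- conjugate multiplication — applies; the problem has the shape this method handles.


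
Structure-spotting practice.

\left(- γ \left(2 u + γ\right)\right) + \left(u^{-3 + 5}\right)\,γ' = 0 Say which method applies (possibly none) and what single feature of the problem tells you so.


Best approach: the homogeneous substitution — solved for the derivative, the right side is unchanged under scaling u and γ together — it depends only on the ratio γ/u, so substitute a single ratio variable. Rearranged, this also fits the Bernoulli template directly; the homogeneous substitution reads the structure without the rearrangement.


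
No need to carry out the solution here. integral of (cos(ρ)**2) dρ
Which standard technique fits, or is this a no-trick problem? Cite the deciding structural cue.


Best approach: a trigonometric identity — the even exponent on cos(ρ)**2 signals one move: rewrite via cos of the doubled angle.


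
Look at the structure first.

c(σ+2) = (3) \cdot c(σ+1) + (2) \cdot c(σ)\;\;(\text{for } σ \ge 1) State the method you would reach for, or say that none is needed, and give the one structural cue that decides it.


Method: the characteristic-root method — the recurrence treats every index alike (constant coefficients, no forcing) — precisely the regime where r^σ trials close it.


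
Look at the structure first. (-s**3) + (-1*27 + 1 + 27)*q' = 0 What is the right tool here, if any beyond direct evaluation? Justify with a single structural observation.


Verdict: no special technique — with q absent the equation is not coupled at all: direct integration in s.


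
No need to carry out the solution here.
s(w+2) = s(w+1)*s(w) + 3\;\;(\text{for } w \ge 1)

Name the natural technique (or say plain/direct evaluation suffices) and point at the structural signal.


Method: no special technique — nonlinear feedback in the recursion rules out every root- or factor-based technique.


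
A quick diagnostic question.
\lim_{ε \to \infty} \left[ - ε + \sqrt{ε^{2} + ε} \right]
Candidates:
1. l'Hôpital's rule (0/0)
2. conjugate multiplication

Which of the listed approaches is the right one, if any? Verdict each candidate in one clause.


Verdict: conjugate multiplication — turning the difference into a conjugate-rationalized ratio makes the limit readable.
- l'Hôpital's rule (0/0): substitution produces ∞ − ∞ rather than a vanishing quotient; the rule needs a 0/0 ratio to act on.
- conjugate multiplication — yes, a natural case for it.


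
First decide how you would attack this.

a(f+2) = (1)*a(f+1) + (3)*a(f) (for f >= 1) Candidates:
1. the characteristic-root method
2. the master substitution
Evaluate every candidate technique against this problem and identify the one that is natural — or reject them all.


Verdict: the characteristic-root method — shift-invariance with fixed coefficients calls for exponential trials; the characteristic polynomial finds every r^f.
- the characteristic-root method — yes — fits the structure here.
- the master substitution — the recursive argument is a shift of the index, not a fixed fraction of it.


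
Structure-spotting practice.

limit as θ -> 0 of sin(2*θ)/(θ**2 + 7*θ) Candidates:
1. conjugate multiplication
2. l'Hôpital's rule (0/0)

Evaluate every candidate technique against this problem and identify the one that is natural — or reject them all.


Verdict: l'Hôpital's rule (0/0) — numerator and denominator both vanish at 0 — a genuine 0/0 form, which is exactly when l'Hôpital applies. A first-order expansion at the point is an equally standard path; the rule packages it.
- conjugate multiplication: there is no infinity-minus-infinity radical difference to rationalize.
- l'Hôpital's rule (0/0): applies; the problem has the shape this method handles.


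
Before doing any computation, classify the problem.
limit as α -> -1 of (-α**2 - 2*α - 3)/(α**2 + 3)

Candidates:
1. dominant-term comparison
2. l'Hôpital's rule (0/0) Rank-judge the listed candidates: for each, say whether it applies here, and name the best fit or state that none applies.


Verdict: no special technique — no vanishing denominator and no indeterminate clash at the point — evaluation is immediate.
- dominant-term comparison — no ranking of term growth rates resolves the limit here.
- l'Hôpital's rule (0/0): evaluation at the point is determinate, so the rule has nothing to repair.


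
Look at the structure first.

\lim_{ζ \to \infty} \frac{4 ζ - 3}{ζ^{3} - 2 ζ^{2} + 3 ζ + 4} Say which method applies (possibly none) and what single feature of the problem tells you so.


Best approach: dominant-term comparison — divide by the highest power of ζ present: lower-order terms vanish and the dominant ratio remains. Differentiating the expression as a single quotient would eventually settle it as well; matching dominant growth settles it immediately.


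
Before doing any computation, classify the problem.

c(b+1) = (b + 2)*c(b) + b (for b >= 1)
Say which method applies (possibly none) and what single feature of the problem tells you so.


Method: a summation factor — first-order linear but the coefficient b + 2 moves with the index — divide by the cumulative product and telescope.


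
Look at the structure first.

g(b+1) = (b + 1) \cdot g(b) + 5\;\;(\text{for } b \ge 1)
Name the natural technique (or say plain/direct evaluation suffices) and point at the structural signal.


Diagnosis: a summation factor — the coefficient b + 1 drifts with the index, so no fixed root exists; normalizing by the cumulative product telescopes it.


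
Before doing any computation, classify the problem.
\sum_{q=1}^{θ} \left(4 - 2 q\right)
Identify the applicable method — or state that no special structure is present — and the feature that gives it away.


Method: no special technique — with only polynomial terms in q present, the classical sum-of-powers identities are all you need.


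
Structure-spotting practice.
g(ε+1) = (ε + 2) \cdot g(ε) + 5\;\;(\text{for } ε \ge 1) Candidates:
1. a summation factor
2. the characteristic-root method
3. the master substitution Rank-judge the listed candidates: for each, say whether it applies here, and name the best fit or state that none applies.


Technique: a summation factor — the coefficient ε + 2 drifts with the index, so no fixed root exists; normalizing by the cumulative product telescopes it.
- a summation factor — applicable, and directly so.
- the characteristic-root method: an index-dependent weight blocks the pure exponential ansatz.
- the master substitution — no fixed divisor shrinks the index between calls.


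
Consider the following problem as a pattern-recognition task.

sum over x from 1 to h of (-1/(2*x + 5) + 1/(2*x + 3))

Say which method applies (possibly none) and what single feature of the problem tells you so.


Technique: telescoping — difference-of-shifts structure (each term adds 1/(2*x + 3), then subtracts its one-index-advanced value, which the following term adds back) leaves only the first and last pieces standing.


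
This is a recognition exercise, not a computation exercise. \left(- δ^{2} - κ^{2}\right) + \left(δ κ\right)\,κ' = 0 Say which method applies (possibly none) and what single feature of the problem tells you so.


Best approach: the homogeneous substitution — the slope's numerator and denominator share total degree; set v = κ/δ and the equation drops to separable form. This doubles as a Bernoulli equation in the unknown as written; the homogeneous route needs no setup at all.


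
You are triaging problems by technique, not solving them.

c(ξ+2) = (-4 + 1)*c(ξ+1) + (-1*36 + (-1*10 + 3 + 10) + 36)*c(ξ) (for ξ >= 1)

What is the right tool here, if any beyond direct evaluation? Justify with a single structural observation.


Best approach: the characteristic-root method — try a geometric ansatz r^ξ: constant coefficients turn the recurrence into one polynomial equation in r.


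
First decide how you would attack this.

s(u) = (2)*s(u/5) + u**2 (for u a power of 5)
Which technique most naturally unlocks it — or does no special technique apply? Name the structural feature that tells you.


Technique: the master substitution — recursion at u/5 is multiplicative in the index; logarithmic reindexing via u = 5^m linearizes it.


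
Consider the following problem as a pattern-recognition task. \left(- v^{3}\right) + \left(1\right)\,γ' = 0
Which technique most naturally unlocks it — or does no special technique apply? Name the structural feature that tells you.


Technique: no special technique — solved for the derivative, no γ appears — this is antidifferentiation in v wearing ODE clothing.


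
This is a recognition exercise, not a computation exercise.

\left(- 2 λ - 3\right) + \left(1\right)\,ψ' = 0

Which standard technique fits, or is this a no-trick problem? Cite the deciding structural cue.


Verdict: no special technique — the slope is a pure function of λ; integrate both sides and be done.


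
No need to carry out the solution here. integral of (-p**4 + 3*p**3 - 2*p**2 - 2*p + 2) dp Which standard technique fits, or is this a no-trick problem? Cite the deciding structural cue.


Diagnosis: no special technique — the integrand is a sum of constant multiples of powers of p — integrate term by term.


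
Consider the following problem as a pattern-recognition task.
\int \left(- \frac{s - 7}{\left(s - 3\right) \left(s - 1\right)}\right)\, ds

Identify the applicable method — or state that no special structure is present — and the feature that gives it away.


Best approach: partial fractions — the bottom factors while the top stays lower-degree — split into simple fractions and integrate piece by piece.


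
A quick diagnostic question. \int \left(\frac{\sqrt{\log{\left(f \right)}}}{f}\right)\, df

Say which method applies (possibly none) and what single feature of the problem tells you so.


Verdict: u-substitution — collected, the integrand has one factor that is, up to a constant, the derivative of an inner expression the rest depends on — substitute for that inner expression.


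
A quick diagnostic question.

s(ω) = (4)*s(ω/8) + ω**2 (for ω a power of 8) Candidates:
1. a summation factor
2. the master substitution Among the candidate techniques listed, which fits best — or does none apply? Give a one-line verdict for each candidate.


Best approach: the master substitution — the argument ω/8 divides the index by 8; the standard ω = 8^m substitution converts it to a constant-shift recurrence.
- a summation factor — the recursion divides its index rather than shifting it — there is no previous-term chain for a summation factor to telescope.
- the master substitution: yes, a natural case for it.


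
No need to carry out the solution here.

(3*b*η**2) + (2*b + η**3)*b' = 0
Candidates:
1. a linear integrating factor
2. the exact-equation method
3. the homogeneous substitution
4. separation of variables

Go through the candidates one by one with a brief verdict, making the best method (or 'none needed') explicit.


Diagnosis: the exact-equation method — the compatibility test passes: the b-derivative of 3*b*η**2 matches the η-derivative of 2*b + η**3, so integrate a potential.
- a linear integrating factor: the unknown enters nonlinearly (through a power, a denominator, or a transcendental function), which the linear integrating-factor recipe cannot absorb as-is — any repair would come from a preliminary substitution, not the factor.
- the exact-equation method — yes, a natural case for it.
- the homogeneous substitution — the slope is not a function of the ratio of the variables alone.
- separation of variables — no algebra isolates the independent variable on one side and the unknown on the other.


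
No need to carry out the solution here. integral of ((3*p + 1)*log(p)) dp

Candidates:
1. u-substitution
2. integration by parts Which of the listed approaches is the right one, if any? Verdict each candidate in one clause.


Technique: integration by parts — log(p) blocks direct integration but differentiates to something rational — parts with the polynomial factor 3*p + 1 as dv.
- u-substitution — no subexpression of the integrand serves as a whole-integral substitution inner — individual terms may offer their own, but none carries its derivative as a factor of the full integrand; a working change of variable would have to be constructed from outside the expression.
- integration by parts: yes, a natural case for it.


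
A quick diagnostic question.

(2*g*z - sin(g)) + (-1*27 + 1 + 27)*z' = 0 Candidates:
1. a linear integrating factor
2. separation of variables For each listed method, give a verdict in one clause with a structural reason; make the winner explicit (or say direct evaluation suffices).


Technique: a linear integrating factor — first power of z, nonzero forcing: the integrating-factor recipe applies verbatim with p = 2*g.
- a linear integrating factor: applicable, and directly so.
- separation of variables: no division isolates the independent variable from the unknown.


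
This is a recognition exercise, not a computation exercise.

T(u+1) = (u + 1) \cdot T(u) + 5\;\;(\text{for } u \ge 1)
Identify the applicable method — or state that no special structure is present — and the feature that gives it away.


Diagnosis: a summation factor — it is first-order linear but the coefficient u + 1 depends on the index, so multiply through by a summation factor to telescope it.


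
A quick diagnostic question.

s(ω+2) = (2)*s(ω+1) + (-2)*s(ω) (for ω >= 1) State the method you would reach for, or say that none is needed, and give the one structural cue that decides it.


Method: the characteristic-root method — every coefficient is a fixed number and the forcing is zero — substitute r^ω and read off the root equation.


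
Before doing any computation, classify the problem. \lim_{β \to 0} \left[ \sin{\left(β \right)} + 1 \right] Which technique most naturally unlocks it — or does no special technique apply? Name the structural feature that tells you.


Diagnosis: no special technique — nothing blocks direct substitution at 0: plug in and finish.


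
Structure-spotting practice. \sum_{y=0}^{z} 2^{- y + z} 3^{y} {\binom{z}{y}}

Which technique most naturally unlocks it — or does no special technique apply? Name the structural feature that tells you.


Diagnosis: the binomial theorem — {\binom{z}{y}} weighting matched powers of 3 and 2 is the expanded form of (3 + 2)^z — fold it back up.


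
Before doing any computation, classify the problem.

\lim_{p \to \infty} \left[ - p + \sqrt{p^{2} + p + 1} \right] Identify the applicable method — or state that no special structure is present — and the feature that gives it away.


Method: conjugate multiplication — neither \sqrt{p^{2} + p + 1} nor p converges alone, so rewrite their difference as a conjugate-rationalized quotient first.


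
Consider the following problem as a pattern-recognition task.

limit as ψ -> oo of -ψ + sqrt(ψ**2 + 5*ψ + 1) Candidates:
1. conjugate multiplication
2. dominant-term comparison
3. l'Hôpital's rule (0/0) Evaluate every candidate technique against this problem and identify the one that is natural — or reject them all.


Technique: conjugate multiplication — infinity minus infinity with a radical in play — multiply by the conjugate so the divergences of sqrt(ψ**2 + 5*ψ + 1) and ψ annihilate.
- conjugate multiplication: applies; the problem has the shape this method handles.
- dominant-term comparison: this limit is not decided by comparing polynomial growth at infinity.
- l'Hôpital's rule (0/0): no quotient structure at all: the clash is ∞ minus ∞, which rationalizing converts into a tractable ratio.


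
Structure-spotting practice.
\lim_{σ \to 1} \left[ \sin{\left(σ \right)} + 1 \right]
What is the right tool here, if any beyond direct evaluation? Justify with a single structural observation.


Method: no special technique — nothing blocks direct substitution at 1: plug in and finish.


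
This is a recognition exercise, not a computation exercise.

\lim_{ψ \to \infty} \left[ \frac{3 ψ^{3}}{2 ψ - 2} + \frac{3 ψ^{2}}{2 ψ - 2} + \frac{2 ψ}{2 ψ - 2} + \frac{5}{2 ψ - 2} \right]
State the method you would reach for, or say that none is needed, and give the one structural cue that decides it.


Verdict: dominant-term comparison — as ψ grows, only the highest-degree terms matter — compare leading terms and read the limit off. Differentiating the expression as a single quotient would eventually settle it as well; matching dominant growth settles it immediately.


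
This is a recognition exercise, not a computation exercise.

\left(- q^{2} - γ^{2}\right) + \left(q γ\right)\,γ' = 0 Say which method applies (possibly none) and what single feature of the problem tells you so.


Method: the homogeneous substitution — solved for the derivative, the right side is unchanged under scaling q and γ together — it depends only on the ratio γ/q, so substitute a single ratio variable. Rearranged, this also fits the Bernoulli template directly; the homogeneous substitution reads the structure without the rearrangement.


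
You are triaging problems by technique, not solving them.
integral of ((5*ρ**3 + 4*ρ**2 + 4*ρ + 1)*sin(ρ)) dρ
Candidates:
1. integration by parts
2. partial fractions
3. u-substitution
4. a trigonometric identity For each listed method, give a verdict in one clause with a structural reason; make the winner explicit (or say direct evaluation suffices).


Verdict: integration by parts — differentiate 5*ρ**3 + 4*ρ**2 + 4*ρ + 1, integrate sin(ρ): each pass lowers the polynomial degree, so parts terminates.
- integration by parts — applies; the problem has the shape this method handles.
- partial fractions: the expression is not a ratio of polynomials that decomposes further.
- u-substitution — no subexpression of the integrand serves as a whole-integral substitution inner — individual terms may offer their own, but none carries its derivative as a factor of the full integrand; a working change of variable would have to be constructed from outside the expression.
- a trigonometric identity — no even trigonometric power and no product of distinct frequencies to rewrite.


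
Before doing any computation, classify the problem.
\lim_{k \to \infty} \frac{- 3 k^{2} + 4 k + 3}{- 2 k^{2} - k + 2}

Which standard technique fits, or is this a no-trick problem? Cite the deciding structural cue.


Technique: dominant-term comparison — as k grows, only the highest-degree terms matter — compare leading terms and read the limit off. l'Hôpital's at-infinity variant applies to the expression viewed as a single quotient; the leading-term comparison is the direct route.


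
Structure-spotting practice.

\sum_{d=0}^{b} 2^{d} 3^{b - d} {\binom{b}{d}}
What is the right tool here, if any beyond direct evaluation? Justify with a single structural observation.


Best approach: the binomial theorem — the summand is term d of a binomial expansion in 2 and 3; the whole sum is a single power.


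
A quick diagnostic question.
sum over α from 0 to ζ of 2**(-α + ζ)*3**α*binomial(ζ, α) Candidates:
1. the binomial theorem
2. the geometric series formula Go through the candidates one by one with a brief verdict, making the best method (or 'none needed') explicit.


Method: the binomial theorem — binomial(ζ, α) weighting matched powers of 3 and 2 is the expanded form of (3 + 2)^ζ — fold it back up.
- the binomial theorem: applies; the problem has the shape this method handles.
- the geometric series formula — the term-to-term ratio drifts with the index — the one thing the geometric formula cannot absorb.


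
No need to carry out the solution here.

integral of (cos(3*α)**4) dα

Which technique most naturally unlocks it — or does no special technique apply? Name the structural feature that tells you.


Technique: a trigonometric identity — apply power reduction to cos(3*α)**4; each application halves the trigonometric degree.


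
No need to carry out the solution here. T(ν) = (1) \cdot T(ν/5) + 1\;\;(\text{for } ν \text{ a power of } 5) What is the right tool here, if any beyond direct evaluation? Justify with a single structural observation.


Method: the master substitution — the argument contracts 5-fold per step: reindex ν exponentially and solve the linear recurrence in the new index.


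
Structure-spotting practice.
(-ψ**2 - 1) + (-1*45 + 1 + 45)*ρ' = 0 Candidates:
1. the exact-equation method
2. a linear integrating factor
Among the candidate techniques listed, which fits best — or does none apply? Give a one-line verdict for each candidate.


Technique: no special technique — the slope is a function of ψ alone, so integrate both sides directly.
- the exact-equation method: no dependence on the unknown anywhere: exactness is a label without content here.
- a linear integrating factor: with the unknown absent the integrating factor is a formality; direct integration is the working structure.


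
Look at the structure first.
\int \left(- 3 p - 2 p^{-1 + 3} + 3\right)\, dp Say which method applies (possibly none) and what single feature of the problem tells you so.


Best approach: no special technique — scan for structure and find none: constant multiples of powers of p, integrate directly.


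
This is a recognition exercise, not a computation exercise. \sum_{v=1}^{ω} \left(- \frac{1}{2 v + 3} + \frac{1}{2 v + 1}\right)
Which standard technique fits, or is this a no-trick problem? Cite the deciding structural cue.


Best approach: telescoping — write out three consecutive terms and watch the interior cancel: the advanced copy one term subtracts reappears as the very next term's leading piece, pair after pair.


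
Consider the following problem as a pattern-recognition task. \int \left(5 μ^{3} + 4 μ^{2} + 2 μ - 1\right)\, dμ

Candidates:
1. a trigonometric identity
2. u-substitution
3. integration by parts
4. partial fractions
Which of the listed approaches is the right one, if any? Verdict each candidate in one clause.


Technique: no special technique — nothing composite, nothing rational, nothing trigonometric — each constant-multiple power of μ integrates by the power rule alone.
- a trigonometric identity: with no trigonometric functions present, identity rewriting has no target.
- u-substitution: no substitution does more than relabel what direct integration already handles.
- integration by parts — splitting off a factor buys nothing — the integrand integrates directly without parts.
- partial fractions — there is no rational-function structure to decompose.


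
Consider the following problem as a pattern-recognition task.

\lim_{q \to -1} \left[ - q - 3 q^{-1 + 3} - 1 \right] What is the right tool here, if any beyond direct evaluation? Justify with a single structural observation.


Method: no special technique — no zero denominators, no indeterminate clash at -1 — substitute and read off the value.


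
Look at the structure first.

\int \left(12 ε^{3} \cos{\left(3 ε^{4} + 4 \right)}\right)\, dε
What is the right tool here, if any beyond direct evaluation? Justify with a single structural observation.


Diagnosis: u-substitution — set u = 3 ε^{4} + 4: a constant multiple of its derivative, namely 12 ε^{3}, is present as a factor once the integrand is collected, so the du is sitting there waiting.


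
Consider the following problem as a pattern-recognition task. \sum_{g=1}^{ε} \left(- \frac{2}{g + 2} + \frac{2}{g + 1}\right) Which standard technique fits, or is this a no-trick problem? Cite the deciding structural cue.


Technique: telescoping — spot the paired structure — each term adds \frac{2}{g + 1} and subtracts its successor value, which the next term restores: the definition of a telescoping chain.


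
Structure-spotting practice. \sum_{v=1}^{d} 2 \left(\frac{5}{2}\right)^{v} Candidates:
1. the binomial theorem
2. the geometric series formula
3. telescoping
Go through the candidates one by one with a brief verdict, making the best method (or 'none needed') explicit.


Best approach: the geometric series formula — each term is \frac{5}{2} times the previous one, so the geometric-series formula applies directly.
- the binomial theorem: the summand does not match any term pattern of an expanded binomial power.
- the geometric series formula: yes, a natural case for it.
- telescoping: the terms as presented offer no neighboring cancellation — a telescoping rewrite may exist, but the displayed structure does not hand one over.


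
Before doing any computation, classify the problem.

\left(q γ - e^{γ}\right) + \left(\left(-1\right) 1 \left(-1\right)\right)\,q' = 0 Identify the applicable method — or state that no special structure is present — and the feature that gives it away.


Verdict: a linear integrating factor — q enters only linearly with coefficient γ; multiply by exp of the integral of γ and the left side becomes one derivative.


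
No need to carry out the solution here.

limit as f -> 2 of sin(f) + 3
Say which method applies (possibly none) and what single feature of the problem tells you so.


Best approach: no special technique — no denominator vanishes and nothing blows up at 2: direct substitution is the whole computation.


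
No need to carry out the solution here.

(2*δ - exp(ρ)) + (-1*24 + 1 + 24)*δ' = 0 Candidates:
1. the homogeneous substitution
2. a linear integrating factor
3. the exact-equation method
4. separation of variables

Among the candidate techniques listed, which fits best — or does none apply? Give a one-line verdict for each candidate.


Best approach: a linear integrating factor — the equation is linear in δ with coefficient 2; multiplying by the integrating factor exp(∫2) makes the left side a perfect derivative.
- the homogeneous substitution — solved for the derivative, the right side changes under joint scaling of the two variables.
- a linear integrating factor — yes, a natural case for it.
- the exact-equation method: the mixed partial derivatives differ, so the left side is not a total differential.
- separation of variables — no algebra isolates the independent variable on one side and the unknown on the other.


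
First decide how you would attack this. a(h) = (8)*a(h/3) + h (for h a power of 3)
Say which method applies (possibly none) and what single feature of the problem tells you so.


Technique: the master substitution — the call at h/3 makes this multiplicative recursion; the master-style substitution converts it to additive.


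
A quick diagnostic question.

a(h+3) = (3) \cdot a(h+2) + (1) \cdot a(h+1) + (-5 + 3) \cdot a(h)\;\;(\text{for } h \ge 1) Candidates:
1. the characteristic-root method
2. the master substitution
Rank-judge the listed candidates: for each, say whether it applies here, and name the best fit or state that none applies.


Diagnosis: the characteristic-root method — no index-dependence in the weights and nothing inhomogeneous: classic characteristic-equation setup.
- the characteristic-root method: applicable, and directly so.
- the master substitution: the recursion shifts the index rather than dividing it.


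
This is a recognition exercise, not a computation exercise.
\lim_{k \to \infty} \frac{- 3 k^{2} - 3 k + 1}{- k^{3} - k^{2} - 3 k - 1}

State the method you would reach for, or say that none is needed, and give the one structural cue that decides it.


Best approach: dominant-term comparison — as k grows, only the highest-degree terms matter — compare leading terms and read the limit off. Differentiating the expression as a single quotient would eventually settle it as well; matching dominant growth settles it immediately.


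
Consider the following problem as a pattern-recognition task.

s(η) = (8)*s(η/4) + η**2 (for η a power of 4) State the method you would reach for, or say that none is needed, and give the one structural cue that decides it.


Diagnosis: the master substitution — the recursive call is at index η/4 rather than a shift, a divide-and-conquer shape — substituting η = 4^m linearizes it.


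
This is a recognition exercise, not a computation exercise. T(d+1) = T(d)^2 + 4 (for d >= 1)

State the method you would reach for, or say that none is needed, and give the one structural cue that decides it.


Technique: no special technique — the update rule curves (it is not linear in the unknown sequence), so no superposition-based closed form attaches — iterate or study it directly.


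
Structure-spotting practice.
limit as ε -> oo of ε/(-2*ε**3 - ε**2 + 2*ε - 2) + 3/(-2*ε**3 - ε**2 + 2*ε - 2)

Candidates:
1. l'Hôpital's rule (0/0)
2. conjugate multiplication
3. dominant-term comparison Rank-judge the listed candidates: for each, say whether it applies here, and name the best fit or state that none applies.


Diagnosis: dominant-term comparison — as ε grows, only the highest-degree terms matter — compare leading terms and read the limit off.
- l'Hôpital's rule (0/0) — viewed as a single quotient this runs to ∞/∞, not the 0/0 clash this candidate addresses; an at-infinity variant of the rule would resolve it, but comparing leading growth reads the answer without differentiating.
- conjugate multiplication: multiplying by a conjugate would not remove any indeterminacy here.
- dominant-term comparison — yes — fits the structure here.


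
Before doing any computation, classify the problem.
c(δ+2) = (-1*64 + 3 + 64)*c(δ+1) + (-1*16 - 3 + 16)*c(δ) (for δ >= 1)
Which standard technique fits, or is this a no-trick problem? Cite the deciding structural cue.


Method: the characteristic-root method — no index-dependence in the weights and nothing inhomogeneous: classic characteristic-equation setup.


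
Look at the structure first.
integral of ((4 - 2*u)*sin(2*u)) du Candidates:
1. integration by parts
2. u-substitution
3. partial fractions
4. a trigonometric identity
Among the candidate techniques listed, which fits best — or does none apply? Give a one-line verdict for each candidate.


Verdict: integration by parts — a polynomial 4 - 2*u against the kernel sin(2*u) is the signature bounded-ladder case for integration by parts.
- integration by parts — yes — fits the structure here.
- u-substitution: no subexpression of the integrand pairs with its own derivative as a factor — individual terms may offer their own substitutions, but any change of variable covering the whole integral would have to be constructed from outside the expression.
- partial fractions: the expression is not a ratio of polynomials that decomposes further.
- a trigonometric identity — the trigonometric factor has no even power to reduce and no cross-frequency product to convert — the standard power-reduction and product-to-sum identities do not engage it.


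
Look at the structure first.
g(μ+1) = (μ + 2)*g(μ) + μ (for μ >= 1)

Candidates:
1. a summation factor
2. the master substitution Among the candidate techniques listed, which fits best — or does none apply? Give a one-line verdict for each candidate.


Technique: a summation factor — with the index-dependent coefficient μ + 2, dividing by the cumulative product turns the left side into a pure difference.
- a summation factor: applicable, and directly so.
- the master substitution — the recursion shifts the index rather than dividing it.


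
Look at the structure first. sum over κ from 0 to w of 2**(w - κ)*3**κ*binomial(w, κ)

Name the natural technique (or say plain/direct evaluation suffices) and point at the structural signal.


Method: the binomial theorem — the summand is term κ of a binomial expansion in 3 and 2; the whole sum is a single power.


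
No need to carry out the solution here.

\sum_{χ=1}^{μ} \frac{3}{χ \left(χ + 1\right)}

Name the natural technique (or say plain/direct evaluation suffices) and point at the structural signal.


Best approach: telescoping — after splitting \frac{3}{χ \left(χ + 1\right)} into partial fractions, the pieces are shifted copies of one function and cancel telescopically.


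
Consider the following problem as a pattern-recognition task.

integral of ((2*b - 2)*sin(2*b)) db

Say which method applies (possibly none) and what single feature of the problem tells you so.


Best approach: integration by parts — a polynomial 2*b - 2 against the kernel sin(2*b) is the signature bounded-ladder case for integration by parts.


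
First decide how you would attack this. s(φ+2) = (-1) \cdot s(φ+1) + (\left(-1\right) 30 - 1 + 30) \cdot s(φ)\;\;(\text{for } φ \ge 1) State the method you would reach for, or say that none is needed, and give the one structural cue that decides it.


Technique: the characteristic-root method — because shifting φ leaves the equation's coefficients unchanged, exponential trials reduce it to algebra.


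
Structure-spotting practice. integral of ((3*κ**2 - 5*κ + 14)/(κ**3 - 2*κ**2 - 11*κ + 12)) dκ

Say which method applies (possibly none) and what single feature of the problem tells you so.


Technique: partial fractions — κ**3 - 2*κ**2 - 11*κ + 12 splits into linear pieces, so the quotient is a sum of simple fractions — decompose before integrating.


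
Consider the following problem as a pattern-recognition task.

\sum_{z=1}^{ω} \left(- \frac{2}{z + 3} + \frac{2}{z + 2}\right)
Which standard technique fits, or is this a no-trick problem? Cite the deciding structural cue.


Verdict: telescoping — spot the paired structure — each term adds \frac{2}{z + 2} and subtracts its successor value, which the next term restores: the definition of a telescoping chain.


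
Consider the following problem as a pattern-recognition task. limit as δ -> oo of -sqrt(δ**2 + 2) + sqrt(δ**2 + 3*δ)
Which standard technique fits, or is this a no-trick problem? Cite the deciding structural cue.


Diagnosis: conjugate multiplication — the ∞ − ∞ radical form is the exact trigger for the conjugate maneuver.


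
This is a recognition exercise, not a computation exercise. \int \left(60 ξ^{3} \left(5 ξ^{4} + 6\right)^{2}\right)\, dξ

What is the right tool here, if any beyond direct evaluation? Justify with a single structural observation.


Diagnosis: u-substitution — viewed as a product, the integrand is a composition evaluated at 5 ξ^{4} + 6 times (a constant multiple of) that inner expression's derivative, so u = 5 ξ^{4} + 6 makes it elementary. Multiplying out and using the power rule would succeed as well, just with far more bookkeeping.
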